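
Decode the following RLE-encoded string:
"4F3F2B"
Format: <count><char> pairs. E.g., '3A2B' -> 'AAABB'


Expanding each <count><char> pair:
  4F -> 'FFFF'
  3F -> 'FFF'
  2B -> 'BB'

Decoded = FFFFFFFBB


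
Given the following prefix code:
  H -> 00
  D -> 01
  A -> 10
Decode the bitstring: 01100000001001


Decoding step by step:
Bits 01 -> D
Bits 10 -> A
Bits 00 -> H
Bits 00 -> H
Bits 00 -> H
Bits 10 -> A
Bits 01 -> D


Decoded message: DAHHHAD


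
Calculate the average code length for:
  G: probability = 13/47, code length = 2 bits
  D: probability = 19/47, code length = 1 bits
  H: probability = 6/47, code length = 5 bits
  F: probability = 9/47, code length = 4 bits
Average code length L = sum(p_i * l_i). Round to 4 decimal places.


Weighted contributions p_i * l_i:
  G: (13/47) * 2 = 26/47
  D: (19/47) * 1 = 19/47
  H: (6/47) * 5 = 30/47
  F: (9/47) * 4 = 36/47
Sum = (26 + 19 + 30 + 36)/47 = 111/47

L = 111/47 = 2.3617 bits/symbol


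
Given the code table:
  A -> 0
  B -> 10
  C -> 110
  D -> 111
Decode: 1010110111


Decoding:
10 -> B
10 -> B
110 -> C
111 -> D


Result: BBCD


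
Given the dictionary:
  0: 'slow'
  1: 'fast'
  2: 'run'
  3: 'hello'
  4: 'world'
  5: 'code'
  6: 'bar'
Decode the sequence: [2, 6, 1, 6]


Look up each index in the dictionary:
  2 -> 'run'
  6 -> 'bar'
  1 -> 'fast'
  6 -> 'bar'

Decoded: "run bar fast bar"


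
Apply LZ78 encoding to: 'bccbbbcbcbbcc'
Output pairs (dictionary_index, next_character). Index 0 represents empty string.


LZ78 encoding steps:
Dictionary: {0: ''}
Step 1: w='' (idx 0), next='b' -> output (0, 'b'), add 'b' as idx 1
Step 2: w='' (idx 0), next='c' -> output (0, 'c'), add 'c' as idx 2
Step 3: w='c' (idx 2), next='b' -> output (2, 'b'), add 'cb' as idx 3
Step 4: w='b' (idx 1), next='b' -> output (1, 'b'), add 'bb' as idx 4
Step 5: w='cb' (idx 3), next='c' -> output (3, 'c'), add 'cbc' as idx 5
Step 6: w='bb' (idx 4), next='c' -> output (4, 'c'), add 'bbc' as idx 6
Step 7: w='c' (idx 2), end of input -> output (2, '')


Encoded: [(0, 'b'), (0, 'c'), (2, 'b'), (1, 'b'), (3, 'c'), (4, 'c'), (2, '')]


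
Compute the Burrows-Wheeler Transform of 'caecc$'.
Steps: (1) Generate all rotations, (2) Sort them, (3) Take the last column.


Rotations (sorted):
  0: $caecc -> last char: c
  1: aecc$c -> last char: c
  2: c$caec -> last char: c
  3: caecc$ -> last char: $
  4: cc$cae -> last char: e
  5: ecc$ca -> last char: a


BWT = ccc$ea


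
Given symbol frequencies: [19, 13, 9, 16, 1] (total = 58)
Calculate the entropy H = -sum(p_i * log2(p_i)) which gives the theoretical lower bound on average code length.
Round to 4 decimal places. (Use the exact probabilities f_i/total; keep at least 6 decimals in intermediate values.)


Per-symbol terms -p_i * log2(p_i) with p_i = f_i/58:
  p = 19/58 = 0.327586: log2(p) = -1.610053, -p*log2(p) = 0.527431
  p = 13/58 = 0.224138: log2(p) = -2.157541, -p*log2(p) = 0.483587
  p = 9/58 = 0.155172: log2(p) = -2.688056, -p*log2(p) = 0.417112
  p = 16/58 = 0.275862: log2(p) = -1.857981, -p*log2(p) = 0.512546
  p = 1/58 = 0.017241: log2(p) = -5.857981, -p*log2(p) = 0.101000
H = 0.527431 + 0.483587 + 0.417112 + 0.512546 + 0.101000 = 2.041676

H = 2.0417 bits/symbol


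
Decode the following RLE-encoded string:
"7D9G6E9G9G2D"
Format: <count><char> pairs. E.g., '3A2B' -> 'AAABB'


Expanding each <count><char> pair:
  7D -> 'DDDDDDD'
  9G -> 'GGGGGGGGG'
  6E -> 'EEEEEE'
  9G -> 'GGGGGGGGG'
  9G -> 'GGGGGGGGG'
  2D -> 'DD'

Decoded = DDDDDDDGGGGGGGGGEEEEEEGGGGGGGGGGGGGGGGGGDD


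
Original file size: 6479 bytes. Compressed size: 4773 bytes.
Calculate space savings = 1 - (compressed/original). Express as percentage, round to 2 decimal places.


ratio = compressed/original = 4773/6479 = 0.736688
savings = 1 - ratio = 1 - 0.736688 = 0.263312
as a percentage: 0.263312 * 100 = 26.33%

Space savings = 1 - 4773/6479 = 26.33%


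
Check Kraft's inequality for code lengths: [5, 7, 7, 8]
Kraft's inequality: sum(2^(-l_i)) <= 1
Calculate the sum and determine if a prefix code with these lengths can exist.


Sum = 2^(-5) + 2^(-7) + 2^(-7) + 2^(-8)
    = 0.03125 + 0.0078125 + 0.0078125 + 0.00390625
    = 13/256 = 0.05078125
Since 0.05078125 <= 1, Kraft's inequality IS satisfied.
A prefix code with these lengths CAN exist.

Kraft sum = 0.05078125. Satisfied.


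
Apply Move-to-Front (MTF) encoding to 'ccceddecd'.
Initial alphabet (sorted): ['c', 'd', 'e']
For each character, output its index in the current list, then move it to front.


MTF encoding:
'c': index 0 in ['c', 'd', 'e'] -> ['c', 'd', 'e']
'c': index 0 in ['c', 'd', 'e'] -> ['c', 'd', 'e']
'c': index 0 in ['c', 'd', 'e'] -> ['c', 'd', 'e']
'e': index 2 in ['c', 'd', 'e'] -> ['e', 'c', 'd']
'd': index 2 in ['e', 'c', 'd'] -> ['d', 'e', 'c']
'd': index 0 in ['d', 'e', 'c'] -> ['d', 'e', 'c']
'e': index 1 in ['d', 'e', 'c'] -> ['e', 'd', 'c']
'c': index 2 in ['e', 'd', 'c'] -> ['c', 'e', 'd']
'd': index 2 in ['c', 'e', 'd'] -> ['d', 'c', 'e']


Output: [0, 0, 0, 2, 2, 0, 1, 2, 2]


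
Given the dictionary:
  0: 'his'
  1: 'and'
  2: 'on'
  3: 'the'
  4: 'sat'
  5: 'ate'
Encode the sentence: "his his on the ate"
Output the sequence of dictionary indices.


Look up each word in the dictionary:
  'his' -> 0
  'his' -> 0
  'on' -> 2
  'the' -> 3
  'ate' -> 5

Encoded: [0, 0, 2, 3, 5]


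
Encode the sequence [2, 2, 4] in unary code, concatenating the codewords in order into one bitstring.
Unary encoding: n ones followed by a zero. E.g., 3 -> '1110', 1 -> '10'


Encode each number as n ones followed by a terminating 0:
  2 -> 110 (3 bits)
  2 -> 110 (3 bits)
  4 -> 11110 (5 bits)
Total length = 3 + 3 + 5 = 11 bits.

Unary([2, 2, 4]) = 11011011110 (11 bits)


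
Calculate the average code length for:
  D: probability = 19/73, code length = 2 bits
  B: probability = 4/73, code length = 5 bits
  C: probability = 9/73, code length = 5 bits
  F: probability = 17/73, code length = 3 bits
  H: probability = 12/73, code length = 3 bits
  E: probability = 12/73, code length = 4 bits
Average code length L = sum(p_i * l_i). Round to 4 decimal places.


Weighted contributions p_i * l_i:
  D: (19/73) * 2 = 38/73
  B: (4/73) * 5 = 20/73
  C: (9/73) * 5 = 45/73
  F: (17/73) * 3 = 51/73
  H: (12/73) * 3 = 36/73
  E: (12/73) * 4 = 48/73
Sum = (38 + 20 + 45 + 51 + 36 + 48)/73 = 238/73

L = 238/73 = 3.2603 bits/symbol


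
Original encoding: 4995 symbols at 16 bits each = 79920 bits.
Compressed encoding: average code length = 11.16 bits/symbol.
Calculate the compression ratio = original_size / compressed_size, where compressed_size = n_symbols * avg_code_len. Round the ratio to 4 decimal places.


original_size = n_symbols * orig_bits = 4995 * 16 = 79920 bits
compressed_size = n_symbols * avg_code_len = 4995 * 11.16 = 55744.2 bits
ratio = original_size / compressed_size = 79920 / 55744.2 = 1.4337

Compression ratio = 1.4337


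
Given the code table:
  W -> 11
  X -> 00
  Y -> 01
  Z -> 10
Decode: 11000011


Decoding:
11 -> W
00 -> X
00 -> X
11 -> W


Result: WXXW


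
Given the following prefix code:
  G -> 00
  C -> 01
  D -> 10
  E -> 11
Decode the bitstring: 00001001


Decoding step by step:
Bits 00 -> G
Bits 00 -> G
Bits 10 -> D
Bits 01 -> C


Decoded message: GGDC


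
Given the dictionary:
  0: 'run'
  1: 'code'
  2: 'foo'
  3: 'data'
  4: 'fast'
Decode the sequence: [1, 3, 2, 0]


Look up each index in the dictionary:
  1 -> 'code'
  3 -> 'data'
  2 -> 'foo'
  0 -> 'run'

Decoded: "code data foo run"


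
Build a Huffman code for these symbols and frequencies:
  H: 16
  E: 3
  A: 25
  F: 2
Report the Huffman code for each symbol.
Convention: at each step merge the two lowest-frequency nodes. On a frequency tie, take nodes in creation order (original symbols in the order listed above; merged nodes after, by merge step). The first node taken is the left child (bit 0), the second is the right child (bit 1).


Huffman tree construction:
Step 1: Merge F(2) + E(3) = 5
Step 2: Merge (F+E)(5) + H(16) = 21
Step 3: Merge ((F+E)+H)(21) + A(25) = 46
Read each symbol's code off the tree from the root (left child = 0, right child = 1).

Codes:
  H: 01 (length 2)
  E: 001 (length 3)
  A: 1 (length 1)
  F: 000 (length 3)
Average code length: 72/46 = 1.5652 bits/symbol


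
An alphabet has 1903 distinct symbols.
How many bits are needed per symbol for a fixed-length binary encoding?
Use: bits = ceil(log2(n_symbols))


log2(1903) = 10.8941
Bracket: 2^10 = 1024 < 1903 <= 2^11 = 2048
So ceil(log2(1903)) = 11

bits = ceil(log2(1903)) = ceil(10.8941) = 11 bits


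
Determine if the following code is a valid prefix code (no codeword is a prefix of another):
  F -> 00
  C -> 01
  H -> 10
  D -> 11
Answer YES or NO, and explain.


Checking each pair (does one codeword prefix another?):
  F='00' vs C='01': no prefix
  F='00' vs H='10': no prefix
  F='00' vs D='11': no prefix
  C='01' vs F='00': no prefix
  C='01' vs H='10': no prefix
  C='01' vs D='11': no prefix
  H='10' vs F='00': no prefix
  H='10' vs C='01': no prefix
  H='10' vs D='11': no prefix
  D='11' vs F='00': no prefix
  D='11' vs C='01': no prefix
  D='11' vs H='10': no prefix
No violation found over all pairs.

YES -- this is a valid prefix code. No codeword is a prefix of any other codeword.


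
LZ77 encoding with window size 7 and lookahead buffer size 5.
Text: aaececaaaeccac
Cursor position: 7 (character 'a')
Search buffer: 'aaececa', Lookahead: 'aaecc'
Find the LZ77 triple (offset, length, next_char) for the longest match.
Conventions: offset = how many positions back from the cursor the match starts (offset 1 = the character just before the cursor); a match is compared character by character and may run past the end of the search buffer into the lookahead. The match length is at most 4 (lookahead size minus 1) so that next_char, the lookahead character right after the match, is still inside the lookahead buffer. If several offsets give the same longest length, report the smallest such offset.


Try each offset into the search buffer:
  offset=1 (pos 6, char 'a'): match length 2
  offset=2 (pos 5, char 'c'): match length 0
  offset=3 (pos 4, char 'e'): match length 0
  offset=4 (pos 3, char 'c'): match length 0
  offset=5 (pos 2, char 'e'): match length 0
  offset=6 (pos 1, char 'a'): match length 1
  offset=7 (pos 0, char 'a'): match length 4
Longest match has length 4 at offset 7.
next_char = character at position 7 + 4 = 11 -> 'c'

Best match: offset=7, length=4 (matching 'aaec' starting at position 0)
LZ77 triple: (7, 4, 'c')


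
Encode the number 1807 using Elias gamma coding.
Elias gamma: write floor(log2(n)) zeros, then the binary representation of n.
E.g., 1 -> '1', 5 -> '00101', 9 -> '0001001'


num_bits = floor(log2(1807)) + 1 = 11
leading_zeros = num_bits - 1 = 10
binary(1807) = 11100001111

Elias gamma(1807) = '0000000000' + '11100001111' = 000000000011100001111 (21 bits)


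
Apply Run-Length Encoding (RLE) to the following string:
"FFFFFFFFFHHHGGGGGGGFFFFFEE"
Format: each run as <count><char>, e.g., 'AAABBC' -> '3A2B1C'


Scanning runs left to right:
  i=0: run of 'F' x 9 -> '9F'
  i=9: run of 'H' x 3 -> '3H'
  i=12: run of 'G' x 7 -> '7G'
  i=19: run of 'F' x 5 -> '5F'
  i=24: run of 'E' x 2 -> '2E'

RLE = 9F3H7G5F2E


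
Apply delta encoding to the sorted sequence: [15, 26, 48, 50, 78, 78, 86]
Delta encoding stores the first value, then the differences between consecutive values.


First value: 15
Deltas:
  26 - 15 = 11
  48 - 26 = 22
  50 - 48 = 2
  78 - 50 = 28
  78 - 78 = 0
  86 - 78 = 8


Delta encoded: [15, 11, 22, 2, 28, 0, 8]


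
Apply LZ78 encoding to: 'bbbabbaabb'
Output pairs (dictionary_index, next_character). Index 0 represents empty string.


LZ78 encoding steps:
Dictionary: {0: ''}
Step 1: w='' (idx 0), next='b' -> output (0, 'b'), add 'b' as idx 1
Step 2: w='b' (idx 1), next='b' -> output (1, 'b'), add 'bb' as idx 2
Step 3: w='' (idx 0), next='a' -> output (0, 'a'), add 'a' as idx 3
Step 4: w='bb' (idx 2), next='a' -> output (2, 'a'), add 'bba' as idx 4
Step 5: w='a' (idx 3), next='b' -> output (3, 'b'), add 'ab' as idx 5
Step 6: w='b' (idx 1), end of input -> output (1, '')


Encoded: [(0, 'b'), (1, 'b'), (0, 'a'), (2, 'a'), (3, 'b'), (1, '')]


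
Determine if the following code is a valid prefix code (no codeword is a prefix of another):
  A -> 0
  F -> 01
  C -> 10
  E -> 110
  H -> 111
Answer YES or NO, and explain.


Checking each pair (does one codeword prefix another?):
  A='0' vs F='01': prefix -- VIOLATION

NO -- this is NOT a valid prefix code. A (0) is a prefix of F (01).


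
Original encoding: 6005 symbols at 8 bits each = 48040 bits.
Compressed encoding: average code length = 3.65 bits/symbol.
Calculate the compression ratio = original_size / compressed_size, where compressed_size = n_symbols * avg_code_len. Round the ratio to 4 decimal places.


original_size = n_symbols * orig_bits = 6005 * 8 = 48040 bits
compressed_size = n_symbols * avg_code_len = 6005 * 3.65 = 21918.25 bits
ratio = original_size / compressed_size = 48040 / 21918.25 = 2.1918

Compression ratio = 2.1918


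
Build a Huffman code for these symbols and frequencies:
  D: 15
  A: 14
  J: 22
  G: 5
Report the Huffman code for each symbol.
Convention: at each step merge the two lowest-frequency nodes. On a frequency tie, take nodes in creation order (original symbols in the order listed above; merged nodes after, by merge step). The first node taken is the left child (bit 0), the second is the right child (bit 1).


Huffman tree construction:
Step 1: Merge G(5) + A(14) = 19
Step 2: Merge D(15) + (G+A)(19) = 34
Step 3: Merge J(22) + (D+(G+A))(34) = 56
Read each symbol's code off the tree from the root (left child = 0, right child = 1).

Codes:
  D: 10 (length 2)
  A: 111 (length 3)
  J: 0 (length 1)
  G: 110 (length 3)
Average code length: 109/56 = 1.9464 bits/symbol


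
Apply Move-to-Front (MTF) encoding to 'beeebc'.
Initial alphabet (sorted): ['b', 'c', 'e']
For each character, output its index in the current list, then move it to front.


MTF encoding:
'b': index 0 in ['b', 'c', 'e'] -> ['b', 'c', 'e']
'e': index 2 in ['b', 'c', 'e'] -> ['e', 'b', 'c']
'e': index 0 in ['e', 'b', 'c'] -> ['e', 'b', 'c']
'e': index 0 in ['e', 'b', 'c'] -> ['e', 'b', 'c']
'b': index 1 in ['e', 'b', 'c'] -> ['b', 'e', 'c']
'c': index 2 in ['b', 'e', 'c'] -> ['c', 'b', 'e']


Output: [0, 2, 0, 0, 1, 2]


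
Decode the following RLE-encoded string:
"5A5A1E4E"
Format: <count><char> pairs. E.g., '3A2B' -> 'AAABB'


Expanding each <count><char> pair:
  5A -> 'AAAAA'
  5A -> 'AAAAA'
  1E -> 'E'
  4E -> 'EEEE'

Decoded = AAAAAAAAAAEEEEE


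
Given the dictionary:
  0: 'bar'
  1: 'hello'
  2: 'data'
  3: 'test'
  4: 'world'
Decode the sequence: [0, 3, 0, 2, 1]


Look up each index in the dictionary:
  0 -> 'bar'
  3 -> 'test'
  0 -> 'bar'
  2 -> 'data'
  1 -> 'hello'

Decoded: "bar test bar data hello"


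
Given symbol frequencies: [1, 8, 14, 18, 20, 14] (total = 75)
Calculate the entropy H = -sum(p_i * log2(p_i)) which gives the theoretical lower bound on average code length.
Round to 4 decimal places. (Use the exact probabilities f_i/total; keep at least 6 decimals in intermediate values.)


Per-symbol terms -p_i * log2(p_i) with p_i = f_i/75:
  p = 1/75 = 0.013333: log2(p) = -6.228819, -p*log2(p) = 0.083051
  p = 8/75 = 0.106667: log2(p) = -3.228819, -p*log2(p) = 0.344407
  p = 14/75 = 0.186667: log2(p) = -2.421464, -p*log2(p) = 0.452007
  p = 18/75 = 0.240000: log2(p) = -2.058894, -p*log2(p) = 0.494134
  p = 20/75 = 0.266667: log2(p) = -1.906891, -p*log2(p) = 0.508504
  p = 14/75 = 0.186667: log2(p) = -2.421464, -p*log2(p) = 0.452007
H = 0.083051 + 0.344407 + 0.452007 + 0.494134 + 0.508504 + 0.452007 = 2.334110

H = 2.3341 bits/symbol


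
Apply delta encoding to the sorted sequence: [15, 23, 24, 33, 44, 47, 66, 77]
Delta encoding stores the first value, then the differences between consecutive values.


First value: 15
Deltas:
  23 - 15 = 8
  24 - 23 = 1
  33 - 24 = 9
  44 - 33 = 11
  47 - 44 = 3
  66 - 47 = 19
  77 - 66 = 11


Delta encoded: [15, 8, 1, 9, 11, 3, 19, 11]


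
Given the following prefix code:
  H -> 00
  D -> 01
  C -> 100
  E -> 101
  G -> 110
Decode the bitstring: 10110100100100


Decoding step by step:
Bits 101 -> E
Bits 101 -> E
Bits 00 -> H
Bits 100 -> C
Bits 100 -> C


Decoded message: EEHCC


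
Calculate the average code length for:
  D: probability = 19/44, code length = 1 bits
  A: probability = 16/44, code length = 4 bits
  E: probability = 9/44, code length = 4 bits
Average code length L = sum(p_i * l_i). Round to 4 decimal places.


Weighted contributions p_i * l_i:
  D: (19/44) * 1 = 19/44
  A: (16/44) * 4 = 64/44
  E: (9/44) * 4 = 36/44
Sum = (19 + 64 + 36)/44 = 119/44

L = 119/44 = 2.7045 bits/symbol


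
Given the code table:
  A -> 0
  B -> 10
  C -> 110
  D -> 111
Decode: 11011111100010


Decoding:
110 -> C
111 -> D
111 -> D
0 -> A
0 -> A
0 -> A
10 -> B


Result: CDDAAAB


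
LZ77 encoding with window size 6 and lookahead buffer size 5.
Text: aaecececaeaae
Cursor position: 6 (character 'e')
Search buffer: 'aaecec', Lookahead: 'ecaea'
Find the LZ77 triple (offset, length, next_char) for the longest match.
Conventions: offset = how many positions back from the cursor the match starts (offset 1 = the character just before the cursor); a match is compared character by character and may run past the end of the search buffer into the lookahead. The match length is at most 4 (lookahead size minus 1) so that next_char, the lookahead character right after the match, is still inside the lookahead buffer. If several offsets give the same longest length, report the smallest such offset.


Try each offset into the search buffer:
  offset=1 (pos 5, char 'c'): match length 0
  offset=2 (pos 4, char 'e'): match length 2
  offset=3 (pos 3, char 'c'): match length 0
  offset=4 (pos 2, char 'e'): match length 2
  offset=5 (pos 1, char 'a'): match length 0
  offset=6 (pos 0, char 'a'): match length 0
Longest match has length 2, found at offsets 2, 4; take the smallest, offset 2.
next_char = character at position 6 + 2 = 8 -> 'a'

Best match: offset=2, length=2 (matching 'ec' starting at position 4)
LZ77 triple: (2, 2, 'a')


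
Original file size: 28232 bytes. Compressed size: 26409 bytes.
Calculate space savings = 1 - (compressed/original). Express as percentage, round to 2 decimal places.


ratio = compressed/original = 26409/28232 = 0.935428
savings = 1 - ratio = 1 - 0.935428 = 0.064572
as a percentage: 0.064572 * 100 = 6.46%

Space savings = 1 - 26409/28232 = 6.46%


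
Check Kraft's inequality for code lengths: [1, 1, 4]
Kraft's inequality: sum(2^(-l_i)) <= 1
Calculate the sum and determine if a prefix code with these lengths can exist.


Sum = 2^(-1) + 2^(-1) + 2^(-4)
    = 0.5 + 0.5 + 0.0625
    = 17/16 = 1.0625
Since 1.0625 > 1, Kraft's inequality is NOT satisfied.
A prefix code with these lengths CANNOT exist.

Kraft sum = 1.0625. Not satisfied.


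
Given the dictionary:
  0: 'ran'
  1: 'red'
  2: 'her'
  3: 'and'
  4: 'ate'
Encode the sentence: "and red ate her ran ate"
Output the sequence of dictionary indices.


Look up each word in the dictionary:
  'and' -> 3
  'red' -> 1
  'ate' -> 4
  'her' -> 2
  'ran' -> 0
  'ate' -> 4

Encoded: [3, 1, 4, 2, 0, 4]


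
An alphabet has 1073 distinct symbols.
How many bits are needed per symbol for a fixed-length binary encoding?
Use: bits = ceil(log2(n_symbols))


log2(1073) = 10.0674
Bracket: 2^10 = 1024 < 1073 <= 2^11 = 2048
So ceil(log2(1073)) = 11

bits = ceil(log2(1073)) = ceil(10.0674) = 11 bits


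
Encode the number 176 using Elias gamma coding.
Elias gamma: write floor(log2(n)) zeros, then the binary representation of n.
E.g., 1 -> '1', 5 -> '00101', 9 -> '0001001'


num_bits = floor(log2(176)) + 1 = 8
leading_zeros = num_bits - 1 = 7
binary(176) = 10110000

Elias gamma(176) = '0000000' + '10110000' = 000000010110000 (15 bits)


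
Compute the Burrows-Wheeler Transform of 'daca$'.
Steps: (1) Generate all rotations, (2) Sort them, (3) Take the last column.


Rotations (sorted):
  0: $daca -> last char: a
  1: a$dac -> last char: c
  2: aca$d -> last char: d
  3: ca$da -> last char: a
  4: daca$ -> last char: $


BWT = acda$


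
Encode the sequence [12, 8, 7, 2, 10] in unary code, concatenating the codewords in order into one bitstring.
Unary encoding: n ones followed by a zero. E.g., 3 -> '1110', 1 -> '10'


Encode each number as n ones followed by a terminating 0:
  12 -> 1111111111110 (13 bits)
  8 -> 111111110 (9 bits)
  7 -> 11111110 (8 bits)
  2 -> 110 (3 bits)
  10 -> 11111111110 (11 bits)
Total length = 13 + 9 + 8 + 3 + 11 = 44 bits.

Unary([12, 8, 7, 2, 10]) = 11111111111101111111101111111011011111111110 (44 bits)


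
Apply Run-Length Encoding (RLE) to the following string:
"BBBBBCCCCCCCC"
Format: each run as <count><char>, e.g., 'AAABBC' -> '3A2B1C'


Scanning runs left to right:
  i=0: run of 'B' x 5 -> '5B'
  i=5: run of 'C' x 8 -> '8C'

RLE = 5B8C


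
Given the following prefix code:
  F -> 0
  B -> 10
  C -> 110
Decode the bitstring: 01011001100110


Decoding step by step:
Bits 0 -> F
Bits 10 -> B
Bits 110 -> C
Bits 0 -> F
Bits 110 -> C
Bits 0 -> F
Bits 110 -> C


Decoded message: FBCFCFC


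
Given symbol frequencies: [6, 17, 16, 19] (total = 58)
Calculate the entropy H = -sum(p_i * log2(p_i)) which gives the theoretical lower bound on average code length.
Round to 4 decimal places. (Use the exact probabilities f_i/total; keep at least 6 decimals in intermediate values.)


Per-symbol terms -p_i * log2(p_i) with p_i = f_i/58:
  p = 6/58 = 0.103448: log2(p) = -3.273018, -p*log2(p) = 0.338588
  p = 17/58 = 0.293103: log2(p) = -1.770518, -p*log2(p) = 0.518945
  p = 16/58 = 0.275862: log2(p) = -1.857981, -p*log2(p) = 0.512546
  p = 19/58 = 0.327586: log2(p) = -1.610053, -p*log2(p) = 0.527431
H = 0.338588 + 0.518945 + 0.512546 + 0.527431 = 1.897510

H = 1.8975 bits/symbol


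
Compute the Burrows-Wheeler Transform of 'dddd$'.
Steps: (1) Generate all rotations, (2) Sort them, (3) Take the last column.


Rotations (sorted):
  0: $dddd -> last char: d
  1: d$ddd -> last char: d
  2: dd$dd -> last char: d
  3: ddd$d -> last char: d
  4: dddd$ -> last char: $


BWT = dddd$


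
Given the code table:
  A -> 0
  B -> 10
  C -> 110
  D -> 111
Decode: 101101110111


Decoding:
10 -> B
110 -> C
111 -> D
0 -> A
111 -> D


Result: BCDAD


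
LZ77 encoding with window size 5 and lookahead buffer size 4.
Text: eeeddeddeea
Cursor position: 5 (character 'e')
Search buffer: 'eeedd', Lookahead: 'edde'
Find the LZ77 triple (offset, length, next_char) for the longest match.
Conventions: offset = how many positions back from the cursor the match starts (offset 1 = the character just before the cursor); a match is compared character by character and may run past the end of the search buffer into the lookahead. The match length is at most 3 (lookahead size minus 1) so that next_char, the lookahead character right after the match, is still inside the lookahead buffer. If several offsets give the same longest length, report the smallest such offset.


Try each offset into the search buffer:
  offset=1 (pos 4, char 'd'): match length 0
  offset=2 (pos 3, char 'd'): match length 0
  offset=3 (pos 2, char 'e'): match length 3
  offset=4 (pos 1, char 'e'): match length 1
  offset=5 (pos 0, char 'e'): match length 1
Longest match has length 3 at offset 3.
next_char = character at position 5 + 3 = 8 -> 'e'

Best match: offset=3, length=3 (matching 'edd' starting at position 2)
LZ77 triple: (3, 3, 'e')


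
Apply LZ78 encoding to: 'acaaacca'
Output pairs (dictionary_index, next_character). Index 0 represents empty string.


LZ78 encoding steps:
Dictionary: {0: ''}
Step 1: w='' (idx 0), next='a' -> output (0, 'a'), add 'a' as idx 1
Step 2: w='' (idx 0), next='c' -> output (0, 'c'), add 'c' as idx 2
Step 3: w='a' (idx 1), next='a' -> output (1, 'a'), add 'aa' as idx 3
Step 4: w='a' (idx 1), next='c' -> output (1, 'c'), add 'ac' as idx 4
Step 5: w='c' (idx 2), next='a' -> output (2, 'a'), add 'ca' as idx 5


Encoded: [(0, 'a'), (0, 'c'), (1, 'a'), (1, 'c'), (2, 'a')]


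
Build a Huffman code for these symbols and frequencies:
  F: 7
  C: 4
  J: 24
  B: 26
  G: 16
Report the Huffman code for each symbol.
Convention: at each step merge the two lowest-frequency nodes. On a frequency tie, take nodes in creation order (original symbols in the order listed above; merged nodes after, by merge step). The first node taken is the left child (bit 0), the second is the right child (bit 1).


Huffman tree construction:
Step 1: Merge C(4) + F(7) = 11
Step 2: Merge (C+F)(11) + G(16) = 27
Step 3: Merge J(24) + B(26) = 50
Step 4: Merge ((C+F)+G)(27) + (J+B)(50) = 77
Read each symbol's code off the tree from the root (left child = 0, right child = 1).

Codes:
  F: 001 (length 3)
  C: 000 (length 3)
  J: 10 (length 2)
  B: 11 (length 2)
  G: 01 (length 2)
Average code length: 165/77 = 2.1429 bits/symbol


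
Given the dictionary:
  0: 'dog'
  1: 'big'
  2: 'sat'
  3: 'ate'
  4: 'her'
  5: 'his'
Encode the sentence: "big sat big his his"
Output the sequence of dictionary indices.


Look up each word in the dictionary:
  'big' -> 1
  'sat' -> 2
  'big' -> 1
  'his' -> 5
  'his' -> 5

Encoded: [1, 2, 1, 5, 5]


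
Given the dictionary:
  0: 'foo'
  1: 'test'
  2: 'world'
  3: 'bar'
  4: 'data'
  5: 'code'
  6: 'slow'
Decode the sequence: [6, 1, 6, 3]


Look up each index in the dictionary:
  6 -> 'slow'
  1 -> 'test'
  6 -> 'slow'
  3 -> 'bar'

Decoded: "slow test slow bar"


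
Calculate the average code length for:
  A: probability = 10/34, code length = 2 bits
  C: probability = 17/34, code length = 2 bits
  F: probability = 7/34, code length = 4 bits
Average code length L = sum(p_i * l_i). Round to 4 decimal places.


Weighted contributions p_i * l_i:
  A: (10/34) * 2 = 20/34
  C: (17/34) * 2 = 34/34
  F: (7/34) * 4 = 28/34
Sum = (20 + 34 + 28)/34 = 82/34

L = 82/34 = 2.4118 bits/symbol


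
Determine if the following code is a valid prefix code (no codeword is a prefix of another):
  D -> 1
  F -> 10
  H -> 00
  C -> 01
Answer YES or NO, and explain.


Checking each pair (does one codeword prefix another?):
  D='1' vs F='10': prefix -- VIOLATION

NO -- this is NOT a valid prefix code. D (1) is a prefix of F (10).


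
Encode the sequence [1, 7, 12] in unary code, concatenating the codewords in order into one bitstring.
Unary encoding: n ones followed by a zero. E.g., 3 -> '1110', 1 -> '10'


Encode each number as n ones followed by a terminating 0:
  1 -> 10 (2 bits)
  7 -> 11111110 (8 bits)
  12 -> 1111111111110 (13 bits)
Total length = 2 + 8 + 13 = 23 bits.

Unary([1, 7, 12]) = 10111111101111111111110 (23 bits)


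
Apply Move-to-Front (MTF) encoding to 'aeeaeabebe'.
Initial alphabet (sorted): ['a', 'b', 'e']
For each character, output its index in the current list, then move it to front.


MTF encoding:
'a': index 0 in ['a', 'b', 'e'] -> ['a', 'b', 'e']
'e': index 2 in ['a', 'b', 'e'] -> ['e', 'a', 'b']
'e': index 0 in ['e', 'a', 'b'] -> ['e', 'a', 'b']
'a': index 1 in ['e', 'a', 'b'] -> ['a', 'e', 'b']
'e': index 1 in ['a', 'e', 'b'] -> ['e', 'a', 'b']
'a': index 1 in ['e', 'a', 'b'] -> ['a', 'e', 'b']
'b': index 2 in ['a', 'e', 'b'] -> ['b', 'a', 'e']
'e': index 2 in ['b', 'a', 'e'] -> ['e', 'b', 'a']
'b': index 1 in ['e', 'b', 'a'] -> ['b', 'e', 'a']
'e': index 1 in ['b', 'e', 'a'] -> ['e', 'b', 'a']


Output: [0, 2, 0, 1, 1, 1, 2, 2, 1, 1]


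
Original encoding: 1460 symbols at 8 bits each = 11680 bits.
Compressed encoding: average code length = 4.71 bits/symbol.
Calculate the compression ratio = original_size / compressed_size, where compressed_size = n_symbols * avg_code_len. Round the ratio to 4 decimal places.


original_size = n_symbols * orig_bits = 1460 * 8 = 11680 bits
compressed_size = n_symbols * avg_code_len = 1460 * 4.71 = 6876.6 bits
ratio = original_size / compressed_size = 11680 / 6876.6 = 1.6985

Compression ratio = 1.6985


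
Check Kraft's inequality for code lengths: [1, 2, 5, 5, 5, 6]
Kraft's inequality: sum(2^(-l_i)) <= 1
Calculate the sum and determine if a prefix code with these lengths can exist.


Sum = 2^(-1) + 2^(-2) + 2^(-5) + 2^(-5) + 2^(-5) + 2^(-6)
    = 0.5 + 0.25 + 0.03125 + 0.03125 + 0.03125 + 0.015625
    = 55/64 = 0.859375
Since 0.859375 <= 1, Kraft's inequality IS satisfied.
A prefix code with these lengths CAN exist.

Kraft sum = 0.859375. Satisfied.


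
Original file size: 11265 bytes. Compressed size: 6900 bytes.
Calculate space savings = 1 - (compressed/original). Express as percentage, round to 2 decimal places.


ratio = compressed/original = 6900/11265 = 0.612517
savings = 1 - ratio = 1 - 0.612517 = 0.387483
as a percentage: 0.387483 * 100 = 38.75%

Space savings = 1 - 6900/11265 = 38.75%


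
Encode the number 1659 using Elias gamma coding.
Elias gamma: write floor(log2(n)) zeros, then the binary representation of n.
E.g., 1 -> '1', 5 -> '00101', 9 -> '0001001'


num_bits = floor(log2(1659)) + 1 = 11
leading_zeros = num_bits - 1 = 10
binary(1659) = 11001111011

Elias gamma(1659) = '0000000000' + '11001111011' = 000000000011001111011 (21 bits)


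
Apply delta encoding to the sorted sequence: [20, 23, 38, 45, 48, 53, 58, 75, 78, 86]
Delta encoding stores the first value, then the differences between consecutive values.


First value: 20
Deltas:
  23 - 20 = 3
  38 - 23 = 15
  45 - 38 = 7
  48 - 45 = 3
  53 - 48 = 5
  58 - 53 = 5
  75 - 58 = 17
  78 - 75 = 3
  86 - 78 = 8


Delta encoded: [20, 3, 15, 7, 3, 5, 5, 17, 3, 8]


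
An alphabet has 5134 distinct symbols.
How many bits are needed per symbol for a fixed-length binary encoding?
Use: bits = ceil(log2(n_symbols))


log2(5134) = 12.3259
Bracket: 2^12 = 4096 < 5134 <= 2^13 = 8192
So ceil(log2(5134)) = 13

bits = ceil(log2(5134)) = ceil(12.3259) = 13 bits


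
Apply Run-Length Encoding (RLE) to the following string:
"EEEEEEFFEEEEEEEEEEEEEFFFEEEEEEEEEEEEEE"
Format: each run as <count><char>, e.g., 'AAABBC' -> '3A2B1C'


Scanning runs left to right:
  i=0: run of 'E' x 6 -> '6E'
  i=6: run of 'F' x 2 -> '2F'
  i=8: run of 'E' x 13 -> '13E'
  i=21: run of 'F' x 3 -> '3F'
  i=24: run of 'E' x 14 -> '14E'

RLE = 6E2F13E3F14E


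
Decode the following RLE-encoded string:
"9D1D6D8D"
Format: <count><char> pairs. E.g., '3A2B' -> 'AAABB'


Expanding each <count><char> pair:
  9D -> 'DDDDDDDDD'
  1D -> 'D'
  6D -> 'DDDDDD'
  8D -> 'DDDDDDDD'

Decoded = DDDDDDDDDDDDDDDDDDDDDDDD


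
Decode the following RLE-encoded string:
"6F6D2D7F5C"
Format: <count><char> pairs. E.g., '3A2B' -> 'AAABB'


Expanding each <count><char> pair:
  6F -> 'FFFFFF'
  6D -> 'DDDDDD'
  2D -> 'DD'
  7F -> 'FFFFFFF'
  5C -> 'CCCCC'

Decoded = FFFFFFDDDDDDDDFFFFFFFCCCCC


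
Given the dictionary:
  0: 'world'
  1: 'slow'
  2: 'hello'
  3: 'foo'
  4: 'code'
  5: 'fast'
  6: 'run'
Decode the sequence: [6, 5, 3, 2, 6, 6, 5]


Look up each index in the dictionary:
  6 -> 'run'
  5 -> 'fast'
  3 -> 'foo'
  2 -> 'hello'
  6 -> 'run'
  6 -> 'run'
  5 -> 'fast'

Decoded: "run fast foo hello run run fast"


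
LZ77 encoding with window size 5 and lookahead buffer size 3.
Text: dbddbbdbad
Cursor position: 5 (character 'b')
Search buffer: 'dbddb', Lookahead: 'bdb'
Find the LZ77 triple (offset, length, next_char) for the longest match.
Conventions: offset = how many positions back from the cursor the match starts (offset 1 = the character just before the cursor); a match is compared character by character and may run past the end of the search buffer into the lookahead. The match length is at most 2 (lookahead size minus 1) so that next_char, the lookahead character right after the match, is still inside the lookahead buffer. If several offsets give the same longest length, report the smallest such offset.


Try each offset into the search buffer:
  offset=1 (pos 4, char 'b'): match length 1
  offset=2 (pos 3, char 'd'): match length 0
  offset=3 (pos 2, char 'd'): match length 0
  offset=4 (pos 1, char 'b'): match length 2
  offset=5 (pos 0, char 'd'): match length 0
Longest match has length 2 at offset 4.
next_char = character at position 5 + 2 = 7 -> 'b'

Best match: offset=4, length=2 (matching 'bd' starting at position 1)
LZ77 triple: (4, 2, 'b')


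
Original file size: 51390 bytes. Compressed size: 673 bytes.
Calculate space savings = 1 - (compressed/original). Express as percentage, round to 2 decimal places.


ratio = compressed/original = 673/51390 = 0.013096
savings = 1 - ratio = 1 - 0.013096 = 0.986904
as a percentage: 0.986904 * 100 = 98.69%

Space savings = 1 - 673/51390 = 98.69%


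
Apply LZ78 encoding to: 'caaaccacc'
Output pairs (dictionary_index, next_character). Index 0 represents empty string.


LZ78 encoding steps:
Dictionary: {0: ''}
Step 1: w='' (idx 0), next='c' -> output (0, 'c'), add 'c' as idx 1
Step 2: w='' (idx 0), next='a' -> output (0, 'a'), add 'a' as idx 2
Step 3: w='a' (idx 2), next='a' -> output (2, 'a'), add 'aa' as idx 3
Step 4: w='c' (idx 1), next='c' -> output (1, 'c'), add 'cc' as idx 4
Step 5: w='a' (idx 2), next='c' -> output (2, 'c'), add 'ac' as idx 5
Step 6: w='c' (idx 1), end of input -> output (1, '')


Encoded: [(0, 'c'), (0, 'a'), (2, 'a'), (1, 'c'), (2, 'c'), (1, '')]


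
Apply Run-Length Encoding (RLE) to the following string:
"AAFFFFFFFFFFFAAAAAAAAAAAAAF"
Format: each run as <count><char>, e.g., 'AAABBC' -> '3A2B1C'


Scanning runs left to right:
  i=0: run of 'A' x 2 -> '2A'
  i=2: run of 'F' x 11 -> '11F'
  i=13: run of 'A' x 13 -> '13A'
  i=26: run of 'F' x 1 -> '1F'

RLE = 2A11F13A1F


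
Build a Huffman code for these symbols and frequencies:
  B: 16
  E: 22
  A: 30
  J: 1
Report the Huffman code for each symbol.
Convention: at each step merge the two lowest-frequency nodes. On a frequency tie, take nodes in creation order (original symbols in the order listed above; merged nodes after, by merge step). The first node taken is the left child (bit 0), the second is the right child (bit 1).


Huffman tree construction:
Step 1: Merge J(1) + B(16) = 17
Step 2: Merge (J+B)(17) + E(22) = 39
Step 3: Merge A(30) + ((J+B)+E)(39) = 69
Read each symbol's code off the tree from the root (left child = 0, right child = 1).

Codes:
  B: 101 (length 3)
  E: 11 (length 2)
  A: 0 (length 1)
  J: 100 (length 3)
Average code length: 125/69 = 1.8116 bits/symbol


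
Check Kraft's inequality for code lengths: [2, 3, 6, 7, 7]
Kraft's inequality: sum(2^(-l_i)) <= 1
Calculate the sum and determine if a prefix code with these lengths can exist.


Sum = 2^(-2) + 2^(-3) + 2^(-6) + 2^(-7) + 2^(-7)
    = 0.25 + 0.125 + 0.015625 + 0.0078125 + 0.0078125
    = 52/128 = 0.40625
Since 0.40625 <= 1, Kraft's inequality IS satisfied.
A prefix code with these lengths CAN exist.

Kraft sum = 0.40625. Satisfied.


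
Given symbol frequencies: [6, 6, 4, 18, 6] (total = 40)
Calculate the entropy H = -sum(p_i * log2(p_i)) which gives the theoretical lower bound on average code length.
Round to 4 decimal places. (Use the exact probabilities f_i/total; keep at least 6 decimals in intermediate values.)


Per-symbol terms -p_i * log2(p_i) with p_i = f_i/40:
  p = 6/40 = 0.150000: log2(p) = -2.736966, -p*log2(p) = 0.410545
  p = 6/40 = 0.150000: log2(p) = -2.736966, -p*log2(p) = 0.410545
  p = 4/40 = 0.100000: log2(p) = -3.321928, -p*log2(p) = 0.332193
  p = 18/40 = 0.450000: log2(p) = -1.152003, -p*log2(p) = 0.518401
  p = 6/40 = 0.150000: log2(p) = -2.736966, -p*log2(p) = 0.410545
H = 0.410545 + 0.410545 + 0.332193 + 0.518401 + 0.410545 = 2.082229

H = 2.0822 bits/symbol


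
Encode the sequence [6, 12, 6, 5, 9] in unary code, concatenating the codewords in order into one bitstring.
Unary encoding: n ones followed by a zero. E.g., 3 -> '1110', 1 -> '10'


Encode each number as n ones followed by a terminating 0:
  6 -> 1111110 (7 bits)
  12 -> 1111111111110 (13 bits)
  6 -> 1111110 (7 bits)
  5 -> 111110 (6 bits)
  9 -> 1111111110 (10 bits)
Total length = 7 + 13 + 7 + 6 + 10 = 43 bits.

Unary([6, 12, 6, 5, 9]) = 1111110111111111111011111101111101111111110 (43 bits)


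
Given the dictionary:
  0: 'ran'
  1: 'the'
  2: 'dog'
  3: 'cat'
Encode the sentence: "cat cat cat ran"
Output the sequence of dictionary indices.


Look up each word in the dictionary:
  'cat' -> 3
  'cat' -> 3
  'cat' -> 3
  'ran' -> 0

Encoded: [3, 3, 3, 0]


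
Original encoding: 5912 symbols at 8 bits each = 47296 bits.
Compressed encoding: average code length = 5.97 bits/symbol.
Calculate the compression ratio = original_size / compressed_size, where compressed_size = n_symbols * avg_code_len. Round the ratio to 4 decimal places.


original_size = n_symbols * orig_bits = 5912 * 8 = 47296 bits
compressed_size = n_symbols * avg_code_len = 5912 * 5.97 = 35294.64 bits
ratio = original_size / compressed_size = 47296 / 35294.64 = 1.34

Compression ratio = 1.34


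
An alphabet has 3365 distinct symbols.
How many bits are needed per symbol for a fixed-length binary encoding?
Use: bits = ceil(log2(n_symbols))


log2(3365) = 11.7164
Bracket: 2^11 = 2048 < 3365 <= 2^12 = 4096
So ceil(log2(3365)) = 12

bits = ceil(log2(3365)) = ceil(11.7164) = 12 bits


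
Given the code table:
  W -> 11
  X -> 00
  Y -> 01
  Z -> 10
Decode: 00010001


Decoding:
00 -> X
01 -> Y
00 -> X
01 -> Y


Result: XYXY


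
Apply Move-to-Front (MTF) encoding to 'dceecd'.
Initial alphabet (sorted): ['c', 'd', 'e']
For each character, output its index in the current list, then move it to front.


MTF encoding:
'd': index 1 in ['c', 'd', 'e'] -> ['d', 'c', 'e']
'c': index 1 in ['d', 'c', 'e'] -> ['c', 'd', 'e']
'e': index 2 in ['c', 'd', 'e'] -> ['e', 'c', 'd']
'e': index 0 in ['e', 'c', 'd'] -> ['e', 'c', 'd']
'c': index 1 in ['e', 'c', 'd'] -> ['c', 'e', 'd']
'd': index 2 in ['c', 'e', 'd'] -> ['d', 'c', 'e']


Output: [1, 1, 2, 0, 1, 2]


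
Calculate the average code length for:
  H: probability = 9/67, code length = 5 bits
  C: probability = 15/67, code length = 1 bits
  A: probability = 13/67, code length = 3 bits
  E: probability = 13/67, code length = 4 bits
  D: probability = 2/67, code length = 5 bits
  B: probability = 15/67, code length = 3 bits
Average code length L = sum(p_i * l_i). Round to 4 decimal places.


Weighted contributions p_i * l_i:
  H: (9/67) * 5 = 45/67
  C: (15/67) * 1 = 15/67
  A: (13/67) * 3 = 39/67
  E: (13/67) * 4 = 52/67
  D: (2/67) * 5 = 10/67
  B: (15/67) * 3 = 45/67
Sum = (45 + 15 + 39 + 52 + 10 + 45)/67 = 206/67

L = 206/67 = 3.0746 bits/symbol


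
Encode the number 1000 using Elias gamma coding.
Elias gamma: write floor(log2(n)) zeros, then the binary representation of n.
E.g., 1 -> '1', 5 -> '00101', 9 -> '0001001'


num_bits = floor(log2(1000)) + 1 = 10
leading_zeros = num_bits - 1 = 9
binary(1000) = 1111101000

Elias gamma(1000) = '000000000' + '1111101000' = 0000000001111101000 (19 bits)


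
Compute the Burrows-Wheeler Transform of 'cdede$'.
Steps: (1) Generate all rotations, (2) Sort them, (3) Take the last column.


Rotations (sorted):
  0: $cdede -> last char: e
  1: cdede$ -> last char: $
  2: de$cde -> last char: e
  3: dede$c -> last char: c
  4: e$cded -> last char: d
  5: ede$cd -> last char: d


BWT = e$ecdd


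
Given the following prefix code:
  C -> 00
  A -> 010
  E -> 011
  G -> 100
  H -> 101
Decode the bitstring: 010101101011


Decoding step by step:
Bits 010 -> A
Bits 101 -> H
Bits 101 -> H
Bits 011 -> E


Decoded message: AHHE


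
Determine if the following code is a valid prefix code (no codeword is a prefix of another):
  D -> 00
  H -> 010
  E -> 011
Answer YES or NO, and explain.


Checking each pair (does one codeword prefix another?):
  D='00' vs H='010': no prefix
  D='00' vs E='011': no prefix
  H='010' vs D='00': no prefix
  H='010' vs E='011': no prefix
  E='011' vs D='00': no prefix
  E='011' vs H='010': no prefix
No violation found over all pairs.

YES -- this is a valid prefix code. No codeword is a prefix of any other codeword.


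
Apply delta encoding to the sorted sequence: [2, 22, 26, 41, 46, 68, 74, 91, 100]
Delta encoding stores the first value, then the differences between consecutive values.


First value: 2
Deltas:
  22 - 2 = 20
  26 - 22 = 4
  41 - 26 = 15
  46 - 41 = 5
  68 - 46 = 22
  74 - 68 = 6
  91 - 74 = 17
  100 - 91 = 9


Delta encoded: [2, 20, 4, 15, 5, 22, 6, 17, 9]
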